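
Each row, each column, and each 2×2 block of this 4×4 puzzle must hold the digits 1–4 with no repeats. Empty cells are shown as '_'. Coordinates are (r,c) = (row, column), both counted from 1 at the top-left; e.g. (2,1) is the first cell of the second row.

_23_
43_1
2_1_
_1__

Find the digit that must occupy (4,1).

3

(1,1) = 1 (sole candidate).
(1,4) = 4 (sole candidate).
(2,3) = 2 (sole candidate).
(3,2) = 4 (sole candidate).
(3,4) = 3 (sole candidate).
(4,1) = 3: row 4 has {1}; col 1 has {1,2,4}; box has {1,2,4} → only 3 remains.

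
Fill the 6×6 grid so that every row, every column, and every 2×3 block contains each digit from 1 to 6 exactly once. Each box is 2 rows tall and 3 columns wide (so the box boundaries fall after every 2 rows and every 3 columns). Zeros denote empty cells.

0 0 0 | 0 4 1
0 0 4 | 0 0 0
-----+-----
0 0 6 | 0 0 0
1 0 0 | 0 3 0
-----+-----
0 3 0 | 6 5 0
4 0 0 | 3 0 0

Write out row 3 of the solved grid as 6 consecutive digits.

346125

R5C1 = 2 (sole candidate).
R5C3 = 1 (sole candidate).
R5C6 = 4 (sole candidate).
R6C3 = 5 (sole candidate).
R6C6 = 2 (sole candidate).
R3C6 = 5: row 3 has {6}; col 6 has {1,2,4}; box has {3} → only 5 remains.
R4C3 = 2 (sole candidate).
R4C4 = 4 (sole candidate).
R4C6 = 6 (sole candidate).
R6C2 = 6 (sole candidate).
R6C5 = 1 (sole candidate).
R1C3 = 3 (sole candidate).
R2C6 = 3 (sole candidate).
R3C1 = 3: row 3 has {5,6}; col 1 has {1,2,4}; box has {1,2,6} → only 3 remains.
R3C2 = 4: row 3 has {3,5,6}; col 2 has {3,6}; box has {1,2,3,6} → only 4 remains.
R3C5 = 2: row 3 has {3,4,5,6}; col 5 has {1,3,4,5}; box has {3,4,5,6} → only 2 remains.
R4C2 = 5 (sole candidate).
R1C2 = 2 (sole candidate).
R1C4 = 5 (sole candidate).
R2C2 = 1 (sole candidate).
R2C4 = 2 (sole candidate).
R2C5 = 6 (sole candidate).
R3C4 = 1: row 3 has {2,3,4,5,6}; col 4 has {2,3,4,5,6}; box has {2,3,4,5,6} → only 1 remains.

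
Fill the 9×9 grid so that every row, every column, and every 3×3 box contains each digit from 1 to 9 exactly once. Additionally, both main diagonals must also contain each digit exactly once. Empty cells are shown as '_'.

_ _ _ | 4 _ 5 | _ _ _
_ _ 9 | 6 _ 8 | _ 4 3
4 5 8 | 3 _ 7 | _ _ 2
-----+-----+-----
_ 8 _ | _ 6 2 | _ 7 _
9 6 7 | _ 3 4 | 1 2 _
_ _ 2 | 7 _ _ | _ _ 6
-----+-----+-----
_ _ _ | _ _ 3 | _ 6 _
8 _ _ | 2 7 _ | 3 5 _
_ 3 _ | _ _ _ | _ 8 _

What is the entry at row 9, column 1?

5

row 1, column 3 = 3 (hidden single in row 1).
row 2, column 7 = 5 (hidden single in row 2).
row 3, column 7 = 6 (hidden single in row 3).
row 1, column 1 = 6 (hidden single in row 1).
row 4, column 1 = 3 (hidden single in row 4).
row 6, column 8 = 3 (hidden single in row 6).
row 9, column 7 = 2 (hidden single in row 9).
row 9, column 9 = 7 (hidden single in row 9).
row 2, column 1 = 7 (hidden single in row 2).
row 1, column 7 = 7 (hidden single in row 1).
row 1, column 9 = 8 (hidden single in row 1).
row 5, column 9 = 5 (sole candidate).
row 5, column 4 = 8 (sole candidate).
row 4, column 3 = 5 (hidden single in row 4).
row 6, column 1 = 1 (sole candidate).
row 6, column 2 = 4 (sole candidate).
row 6, column 6 = 9 (sole candidate).
row 6, column 7 = 8 (sole candidate).
row 7, column 3 = 1 (sole candidate).
row 7, column 7 = 4 (sole candidate).
row 7, column 9 = 9 (sole candidate).
row 8, column 2 = 9 (sole candidate).
row 8, column 9 = 1 (sole candidate).
row 9, column 1 = 5: row 9 has {2,3,7,8}; col 1 has {1,3,4,6,7,8,9}; box has {1,3,8,9}; anti-diagonal has {1,2,3,4,6,7,8,9} → only 5 remains.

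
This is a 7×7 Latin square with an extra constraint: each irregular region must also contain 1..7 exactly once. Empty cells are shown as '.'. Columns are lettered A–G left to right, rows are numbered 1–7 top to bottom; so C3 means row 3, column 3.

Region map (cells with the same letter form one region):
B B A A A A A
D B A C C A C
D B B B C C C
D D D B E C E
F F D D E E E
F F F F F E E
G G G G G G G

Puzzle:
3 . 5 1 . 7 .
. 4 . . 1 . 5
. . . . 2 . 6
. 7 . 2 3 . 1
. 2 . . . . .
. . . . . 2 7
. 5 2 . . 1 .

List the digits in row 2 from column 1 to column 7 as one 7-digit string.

2437165

B1 = 6 (sole candidate).
E1 = 4 (sole candidate).
G1 = 2 (sole candidate).
B3 = 1 (sole candidate).
C3 = 7 (sole candidate).
D3 = 5 (sole candidate).
F4 = 4 (sole candidate).
G5 = 4 (sole candidate).
B6 = 3 (sole candidate).
G7 = 3 (sole candidate).
A3 = 4 (sole candidate).
F3 = 3 (sole candidate).
C4 = 6 (sole candidate).
D5 = 3 (sole candidate).
A2 = 2: row 2 has {1,4,5}; col 1 has {3,4}; region has {3,4,6,7} → only 2 remains.
C2 = 3: row 2 has {1,2,4,5}; col 3 has {2,5,6,7}; region has {1,2,4,5,7} → only 3 remains.
D2 = 7: row 2 has {1,2,3,4,5}; col 4 has {1,2,3,5}; region has {1,2,3,4,5,6} → only 7 remains.
F2 = 6: row 2 has {1,2,3,4,5,7}; col 6 has {1,2,3,4,7}; region has {1,2,3,4,5,7} → only 6 remains.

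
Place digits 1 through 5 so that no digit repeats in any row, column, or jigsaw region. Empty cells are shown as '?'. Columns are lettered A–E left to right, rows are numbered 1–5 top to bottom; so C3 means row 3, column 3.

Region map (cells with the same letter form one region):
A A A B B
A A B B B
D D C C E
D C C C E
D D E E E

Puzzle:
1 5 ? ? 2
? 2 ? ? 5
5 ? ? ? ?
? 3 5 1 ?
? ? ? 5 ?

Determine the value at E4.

4

E4 = 4: row 4 has {1,3,5}; col 5 has {2,5}; region has {5} → only 4 remains.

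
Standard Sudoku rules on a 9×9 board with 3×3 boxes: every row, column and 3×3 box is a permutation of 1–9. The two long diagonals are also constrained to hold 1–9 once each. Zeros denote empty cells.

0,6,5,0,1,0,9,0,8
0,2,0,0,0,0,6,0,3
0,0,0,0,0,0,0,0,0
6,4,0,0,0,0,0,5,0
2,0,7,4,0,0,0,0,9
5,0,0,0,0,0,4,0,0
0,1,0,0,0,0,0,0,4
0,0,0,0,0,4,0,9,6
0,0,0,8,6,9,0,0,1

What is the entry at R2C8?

R7C3 = 6 (hidden single in row 7).
R7C1 = 9 (hidden single in row 7).
R8C4 = 1 (hidden single in row 8).
R3C4 = 6 (hidden single in column 4).
R3C9 = 5 (hidden single in column 9).
R6C6 = 6 (hidden single in main diagonal).
R5C8 = 6 (hidden single in row 5).
R6C4 = 9 (hidden single in anti-diagonal).
R4C3 = 9 (hidden single in row 4).
R2C5 = 9 (hidden single in row 2).
R3C2 = 9 (hidden single in row 3).
R3C5 = 4 (hidden single in column 5).
R6C3 = 1 (hidden single in box 4).
R1C1 = 4 (hidden single in main diagonal).
R2C3 = 8 (sole candidate).
R3C3 = 3 (sole candidate).
R4C4 = 7 (sole candidate).
R4C9 = 2 (sole candidate).
R5C5 = 5 (sole candidate).
R6C9 = 7 (sole candidate).
R7C7 = 8 (sole candidate).
R8C3 = 2 (sole candidate).
R9C3 = 4 (sole candidate).
R2C4 = 5 (sole candidate).
R2C6 = 7 (sole candidate).
R2C1 = 1 (sole candidate).
R2C8 = 4: row 2 has {1,2,3,5,6,7,8,9}; col 8 has {5,6,9}; box has {3,5,6,8,9}; anti-diagonal has {5,6,8,9} → only 4 remains.

4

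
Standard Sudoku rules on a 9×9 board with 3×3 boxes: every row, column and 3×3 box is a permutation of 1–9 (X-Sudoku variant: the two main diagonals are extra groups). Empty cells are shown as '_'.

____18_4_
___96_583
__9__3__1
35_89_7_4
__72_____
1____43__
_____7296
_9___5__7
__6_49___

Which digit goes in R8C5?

2

R1C9 = 2: row 1 has {1,4,8}; col 9 has {1,3,4,6,7}; box has {1,3,4,5,8}; anti-diagonal has {8,9} → only 2 remains.
R2C6 = 2: row 2 has {3,5,6,8,9}; col 6 has {3,4,5,7,8,9}; box has {1,3,6,8,9} → only 2 remains.
R3C7 = 6: row 3 has {1,3,9}; col 7 has {2,3,5,7}; box has {1,2,3,4,5,8}; anti-diagonal has {2,8,9} → only 6 remains.
R3C8 = 7: row 3 has {1,3,6,9}; col 8 has {4,8,9}; box has {1,2,3,4,5,6,8} → only 7 remains.
R4C3 = 2: row 4 has {3,4,5,7,8,9}; col 3 has {6,7,9}; box has {1,3,5,7} → only 2 remains.
R4C6 = 1: row 4 has {2,3,4,5,7,8,9}; col 6 has {2,3,4,5,7,8,9}; box has {2,4,8,9}; anti-diagonal has {2,6,8,9} → only 1 remains.
R4C8 = 6: row 4 has {1,2,3,4,5,7,8,9}; col 8 has {4,7,8,9}; box has {3,4,7} → only 6 remains.
R5C6 = 6: row 5 has {2,7}; col 6 has {1,2,3,4,5,7,8,9}; box has {1,2,4,8,9} → only 6 remains.
R6C3 = 8: row 6 has {1,3,4}; col 3 has {2,6,7,9}; box has {1,2,3,5,7} → only 8 remains.
R9C9 = 5: row 9 has {4,6,9}; col 9 has {1,2,3,4,6,7}; box has {2,6,7,9}; main diagonal has {2,4,8,9} → only 5 remains.
R1C7 = 9: row 1 has {1,2,4,8}; col 7 has {2,3,5,6,7}; box has {1,2,3,4,5,6,7,8} → only 9 remains.
R3C5 = 5: row 3 has {1,3,6,7,9}; col 5 has {1,4,6,9}; box has {1,2,3,6,8,9} → only 5 remains.
R5C2 = 4: row 5 has {2,6,7}; col 2 has {5,9}; box has {1,2,3,5,7,8} → only 4 remains.
R5C5 = 3: row 5 has {2,4,6,7}; col 5 has {1,4,5,6,9}; box has {1,2,4,6,8,9}; main diagonal has {2,4,5,8,9}; anti-diagonal has {1,2,6,8,9} → only 3 remains.
R6C2 = 6: row 6 has {1,3,4,8}; col 2 has {4,5,9}; box has {1,2,3,4,5,7,8} → only 6 remains.
R6C5 = 7: row 6 has {1,3,4,6,8}; col 5 has {1,3,4,5,6,9}; box has {1,2,3,4,6,8,9} → only 7 remains.
R6C9 = 9: row 6 has {1,3,4,6,7,8}; col 9 has {1,2,3,4,5,6,7}; box has {3,4,6,7} → only 9 remains.
R7C5 = 8: row 7 has {2,6,7,9}; col 5 has {1,3,4,5,6,7,9}; box has {4,5,7,9} → only 8 remains.
R8C5 = 2: row 8 has {5,7,9}; col 5 has {1,3,4,5,6,7,8,9}; box has {4,5,7,8,9} → only 2 remains.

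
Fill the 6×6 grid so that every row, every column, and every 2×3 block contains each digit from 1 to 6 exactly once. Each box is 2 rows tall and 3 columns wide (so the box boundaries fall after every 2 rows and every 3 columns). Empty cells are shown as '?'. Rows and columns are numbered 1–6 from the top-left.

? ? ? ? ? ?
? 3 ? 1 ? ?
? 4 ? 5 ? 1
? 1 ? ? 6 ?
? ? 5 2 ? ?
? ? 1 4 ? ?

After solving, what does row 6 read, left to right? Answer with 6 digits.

row 4, column 4 = 3: row 4 has {1,6}; col 4 has {1,2,4,5}; box has {1,5,6} → only 3 remains.
row 5, column 2 = 6: row 5 has {2,5}; col 2 has {1,3,4}; box has {1,5} → only 6 remains.
row 5, column 6 = 3: row 5 has {2,5,6}; col 6 has {1}; box has {2,4} → only 3 remains.
row 6, column 2 = 2: row 6 has {1,4}; col 2 has {1,3,4,6}; box has {1,5,6} → only 2 remains.
row 6, column 5 = 5: row 6 has {1,2,4}; col 5 has {6}; box has {2,3,4} → only 5 remains.
row 6, column 6 = 6: row 6 has {1,2,4,5}; col 6 has {1,3}; box has {2,3,4,5} → only 6 remains.
row 1, column 2 = 5: row 1 has {}; col 2 has {1,2,3,4,6}; box has {3} → only 5 remains.
row 1, column 4 = 6: row 1 has {5}; col 4 has {1,2,3,4,5}; box has {1} → only 6 remains.
row 3, column 5 = 2: row 3 has {1,4,5}; col 5 has {5,6}; box has {1,3,5,6} → only 2 remains.
row 4, column 3 = 2: row 4 has {1,3,6}; col 3 has {1,5}; box has {1,4} → only 2 remains.
row 4, column 6 = 4: row 4 has {1,2,3,6}; col 6 has {1,3,6}; box has {1,2,3,5,6} → only 4 remains.
row 5, column 1 = 4: row 5 has {2,3,5,6}; col 1 has {}; box has {1,2,5,6} → only 4 remains.
row 5, column 5 = 1: row 5 has {2,3,4,5,6}; col 5 has {2,5,6}; box has {2,3,4,5,6} → only 1 remains.
row 6, column 1 = 3: row 6 has {1,2,4,5,6}; col 1 has {4}; box has {1,2,4,5,6} → only 3 remains.

321456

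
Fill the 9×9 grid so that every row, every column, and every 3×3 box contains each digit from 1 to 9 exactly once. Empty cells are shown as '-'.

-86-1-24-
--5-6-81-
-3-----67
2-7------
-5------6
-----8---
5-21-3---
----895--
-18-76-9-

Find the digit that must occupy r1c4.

3

r3c7 = 9 (sole candidate).
r7c5 = 4 (sole candidate).
r7c9 = 8 (sole candidate).
r8c4 = 2 (sole candidate).
r9c4 = 5 (sole candidate).
r2c9 = 3 (sole candidate).
r7c8 = 7 (sole candidate).
r8c8 = 3 (sole candidate).
r9c7 = 4 (sole candidate).
r9c9 = 2 (sole candidate).
r1c9 = 5 (sole candidate).
r7c7 = 6 (sole candidate).
r8c3 = 4 (sole candidate).
r8c9 = 1 (sole candidate).
r9c1 = 3 (sole candidate).
r1c6 = 7 (sole candidate).
r3c3 = 1 (sole candidate).
r7c2 = 9 (sole candidate).
r1c1 = 9 (sole candidate).
r1c4 = 3: row 1 has {1,2,4,5,6,7,8,9}; col 4 has {1,2,5}; box has {1,6,7} → only 3 remains.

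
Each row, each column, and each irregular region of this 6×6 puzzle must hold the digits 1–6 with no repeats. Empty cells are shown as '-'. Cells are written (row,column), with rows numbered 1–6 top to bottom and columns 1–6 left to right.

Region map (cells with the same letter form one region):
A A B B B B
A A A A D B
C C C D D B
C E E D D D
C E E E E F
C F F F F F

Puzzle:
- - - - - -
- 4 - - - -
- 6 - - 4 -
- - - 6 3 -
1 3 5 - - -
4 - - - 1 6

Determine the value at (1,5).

5

(4,3) = 4: in row 4, 4 can only go here (every other open cell in that row sees a 4).
(5,4) = 2: row 5 has {1,3,5}; col 4 has {6}; region has {3,4,5} → only 2 remains.
(5,5) = 6: row 5 has {1,2,3,5}; col 5 has {1,3,4}; region has {2,3,4,5} → only 6 remains.
(5,6) = 4: row 5 has {1,2,3,5,6}; col 6 has {6}; region has {1,6} → only 4 remains.
(4,2) = 1: row 4 has {3,4,6}; col 2 has {3,4,6}; region has {2,3,4,5,6} → only 1 remains.
(1,4) = 4: in row 1, 4 can only go here (every other open cell in that row sees a 4).
(1,3) = 6: in region B, 6 can only go here (every other open cell in that region sees a 6).
(1,6) = 1: in row 1, 1 can only go here (every other open cell in that row sees a 1).
(1,1) = 3: in row 1, 3 can only go here (every other open cell in that row sees a 3).
(2,6) = 3: in row 2, 3 can only go here (every other open cell in that row sees a 3).
(2,1) = 6: in row 2, 6 can only go here (every other open cell in that row sees a 6).
(3,4) = 1: in row 3, 1 can only go here (every other open cell in that row sees a 1).
(3,3) = 3: in row 3, 3 can only go here (every other open cell in that row sees a 3).
(2,4) = 5: row 2 has {3,4,6}; col 4 has {1,2,4,6}; region has {3,4,6} → only 5 remains.
(2,5) = 2: row 2 has {3,4,5,6}; col 5 has {1,3,4,6}; region has {1,3,4,6} → only 2 remains.
(4,6) = 5: row 4 has {1,3,4,6}; col 6 has {1,3,4,6}; region has {1,2,3,4,6} → only 5 remains.
(6,3) = 2: row 6 has {1,4,6}; col 3 has {3,4,5,6}; region has {1,4,6} → only 2 remains.
(6,4) = 3: row 6 has {1,2,4,6}; col 4 has {1,2,4,5,6}; region has {1,2,4,6} → only 3 remains.
(1,2) = 2: row 1 has {1,3,4,6}; col 2 has {1,3,4,6}; region has {3,4,5,6} → only 2 remains.
(1,5) = 5: row 1 has {1,2,3,4,6}; col 5 has {1,2,3,4,6}; region has {1,3,4,6} → only 5 remains.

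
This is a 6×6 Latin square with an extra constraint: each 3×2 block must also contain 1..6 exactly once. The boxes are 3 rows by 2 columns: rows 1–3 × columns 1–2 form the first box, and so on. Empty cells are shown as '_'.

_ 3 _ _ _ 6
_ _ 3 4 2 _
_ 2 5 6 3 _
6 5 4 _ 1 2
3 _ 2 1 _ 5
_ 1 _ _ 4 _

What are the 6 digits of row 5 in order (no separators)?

row 1, column 3 = 1: row 1 has {3,6}; col 3 has {2,3,4,5}; box has {3,4,5,6} → only 1 remains.
row 1, column 4 = 2: row 1 has {1,3,6}; col 4 has {1,4,6}; box has {1,3,4,5,6} → only 2 remains.
row 1, column 5 = 5: row 1 has {1,2,3,6}; col 5 has {1,2,3,4}; box has {2,3,6} → only 5 remains.
row 2, column 2 = 6: row 2 has {2,3,4}; col 2 has {1,2,3,5}; box has {2,3} → only 6 remains.
row 2, column 6 = 1: row 2 has {2,3,4,6}; col 6 has {2,5,6}; box has {2,3,5,6} → only 1 remains.
row 3, column 6 = 4: row 3 has {2,3,5,6}; col 6 has {1,2,5,6}; box has {1,2,3,5,6} → only 4 remains.
row 4, column 4 = 3: row 4 has {1,2,4,5,6}; col 4 has {1,2,4,6}; box has {1,2,4} → only 3 remains.
row 5, column 2 = 4: row 5 has {1,2,3,5}; col 2 has {1,2,3,5,6}; box has {1,3,5,6} → only 4 remains.
row 5, column 5 = 6: row 5 has {1,2,3,4,5}; col 5 has {1,2,3,4,5}; box has {1,2,4,5} → only 6 remains.

342165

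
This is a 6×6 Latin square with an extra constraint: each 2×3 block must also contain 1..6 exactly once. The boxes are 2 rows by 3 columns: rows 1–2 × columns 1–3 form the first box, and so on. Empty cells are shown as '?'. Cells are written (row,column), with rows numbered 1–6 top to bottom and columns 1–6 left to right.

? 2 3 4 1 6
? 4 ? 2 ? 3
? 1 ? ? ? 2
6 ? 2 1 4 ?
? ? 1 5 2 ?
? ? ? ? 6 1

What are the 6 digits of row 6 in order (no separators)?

254361

(1,1) = 5 (sole candidate).
(2,1) = 1 (sole candidate).
(2,3) = 6 (sole candidate).
(2,5) = 5 (sole candidate).
(3,5) = 3 (sole candidate).
(4,6) = 5 (sole candidate).
(5,6) = 4 (sole candidate).
(6,4) = 3: row 6 has {1,6}; col 4 has {1,2,4,5}; box has {1,2,4,5,6} → only 3 remains.
(3,1) = 4 (sole candidate).
(3,3) = 5 (sole candidate).
(3,4) = 6 (sole candidate).
(4,2) = 3 (sole candidate).
(5,1) = 3 (sole candidate).
(5,2) = 6 (sole candidate).
(6,1) = 2: row 6 has {1,3,6}; col 1 has {1,3,4,5,6}; box has {1,3,6} → only 2 remains.
(6,2) = 5: row 6 has {1,2,3,6}; col 2 has {1,2,3,4,6}; box has {1,2,3,6} → only 5 remains.
(6,3) = 4: row 6 has {1,2,3,5,6}; col 3 has {1,2,3,5,6}; box has {1,2,3,5,6} → only 4 remains.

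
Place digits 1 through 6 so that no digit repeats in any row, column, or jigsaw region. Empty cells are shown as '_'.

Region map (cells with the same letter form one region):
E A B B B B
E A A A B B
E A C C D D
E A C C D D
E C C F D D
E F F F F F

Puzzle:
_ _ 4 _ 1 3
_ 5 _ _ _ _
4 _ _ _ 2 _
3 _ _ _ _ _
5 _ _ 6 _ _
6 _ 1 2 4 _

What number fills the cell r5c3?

r1c1 = 2: row 1 has {1,3,4}; col 1 has {3,4,5,6}; region has {3,4,5,6} → only 2 remains.
r1c2 = 6: row 1 has {1,2,3,4}; col 2 has {5}; region has {5} → only 6 remains.
r1c4 = 5: row 1 has {1,2,3,4,6}; col 4 has {2,6}; region has {1,3,4} → only 5 remains.
r2c1 = 1: row 2 has {5}; col 1 has {2,3,4,5,6}; region has {2,3,4,5,6} → only 1 remains.
r2c5 = 6: row 2 has {1,5}; col 5 has {1,2,4}; region has {1,3,4,5} → only 6 remains.
r2c6 = 2: row 2 has {1,5,6}; col 6 has {3}; region has {1,3,4,5,6} → only 2 remains.
r4c5 = 5: row 4 has {3}; col 5 has {1,2,4,6}; region has {2} → only 5 remains.
r5c5 = 3: row 5 has {5,6}; col 5 has {1,2,4,5,6}; region has {2,5} → only 3 remains.
r6c2 = 3: row 6 has {1,2,4,6}; col 2 has {5,6}; region has {1,2,4,6} → only 3 remains.
r6c6 = 5: row 6 has {1,2,3,4,6}; col 6 has {2,3}; region has {1,2,3,4,6} → only 5 remains.
r2c3 = 3: row 2 has {1,2,5,6}; col 3 has {1,4}; region has {5,6} → only 3 remains.
r2c4 = 4: row 2 has {1,2,3,5,6}; col 4 has {2,5,6}; region has {3,5,6} → only 4 remains.
r3c2 = 1: row 3 has {2,4}; col 2 has {3,5,6}; region has {3,4,5,6} → only 1 remains.
r3c4 = 3: row 3 has {1,2,4}; col 4 has {2,4,5,6}; region has {} → only 3 remains.
r3c6 = 6: row 3 has {1,2,3,4}; col 6 has {2,3,5}; region has {2,3,5} → only 6 remains.
r4c2 = 2: row 4 has {3,5}; col 2 has {1,3,5,6}; region has {1,3,4,5,6} → only 2 remains.
r4c3 = 6: row 4 has {2,3,5}; col 3 has {1,3,4}; region has {3} → only 6 remains.
r4c4 = 1: row 4 has {2,3,5,6}; col 4 has {2,3,4,5,6}; region has {3,6} → only 1 remains.
r4c6 = 4: row 4 has {1,2,3,5,6}; col 6 has {2,3,5,6}; region has {2,3,5,6} → only 4 remains.
r5c2 = 4: row 5 has {3,5,6}; col 2 has {1,2,3,5,6}; region has {1,3,6} → only 4 remains.
r5c3 = 2: row 5 has {3,4,5,6}; col 3 has {1,3,4,6}; region has {1,3,4,6} → only 2 remains.

2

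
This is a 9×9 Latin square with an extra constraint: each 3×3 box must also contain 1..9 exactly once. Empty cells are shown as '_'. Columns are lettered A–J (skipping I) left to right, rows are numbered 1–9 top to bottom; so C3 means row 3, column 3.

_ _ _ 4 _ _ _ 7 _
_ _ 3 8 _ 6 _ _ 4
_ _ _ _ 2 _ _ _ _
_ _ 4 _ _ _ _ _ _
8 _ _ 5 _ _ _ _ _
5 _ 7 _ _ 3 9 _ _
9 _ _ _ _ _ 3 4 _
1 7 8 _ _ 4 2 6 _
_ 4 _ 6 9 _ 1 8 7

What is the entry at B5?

G2 = 5: row 2 has {3,4,6,8}; col 7 has {1,2,3,9}; box has {4,7} → only 5 remains.
J7 = 5: row 7 has {3,4,9}; col 9 has {4,7}; box has {1,2,3,4,6,7,8} → only 5 remains.
D8 = 3: row 8 has {1,2,4,6,7,8}; col 4 has {4,5,6,8}; box has {4,6,9} → only 3 remains.
E8 = 5: row 8 has {1,2,3,4,6,7,8}; col 5 has {2,9}; box has {3,4,6,9} → only 5 remains.
J8 = 9: row 8 has {1,2,3,4,5,6,7,8}; col 9 has {4,5,7}; box has {1,2,3,4,5,6,7,8} → only 9 remains.
F9 = 2: row 9 has {1,4,6,7,8,9}; col 6 has {3,4,6}; box has {3,4,5,6,9} → only 2 remains.
A9 = 3: row 9 has {1,2,4,6,7,8,9}; col 1 has {1,5,8,9}; box has {1,4,7,8,9} → only 3 remains.
C9 = 5: row 9 has {1,2,3,4,6,7,8,9}; col 3 has {3,4,7,8}; box has {1,3,4,7,8,9} → only 5 remains.
A3 = 4: in row 3, 4 can only go here (every other open cell in that row sees a 4).
H4 = 5: in row 4, 5 can only go here (every other open cell in that row sees a 5).
E6 = 4: in row 6, 4 can only go here (every other open cell in that row sees a 4).
G5 = 4: in row 5, 4 can only go here (every other open cell in that row sees a 4).
J6 = 8: in row 6, 8 can only go here (every other open cell in that row sees an 8).
B6 = 6: in row 6, 6 can only go here (every other open cell in that row sees a 6).
A4 = 2: row 4 has {4,5}; col 1 has {1,3,4,5,8,9}; box has {4,5,6,7,8} → only 2 remains.
B7 = 2: row 7 has {3,4,5,9}; col 2 has {4,6,7}; box has {1,3,4,5,7,8,9} → only 2 remains.
C7 = 6: row 7 has {2,3,4,5,9}; col 3 has {3,4,5,7,8}; box has {1,2,3,4,5,7,8,9} → only 6 remains.
A1 = 6: row 1 has {4,7}; col 1 has {1,2,3,4,5,8,9}; box has {3,4} → only 6 remains.
G1 = 8: row 1 has {4,6,7}; col 7 has {1,2,3,4,5,9}; box has {4,5,7} → only 8 remains.
A2 = 7: row 2 has {3,4,5,6,8}; col 1 has {1,2,3,4,5,6,8,9}; box has {3,4,6} → only 7 remains.
E2 = 1: row 2 has {3,4,5,6,7,8}; col 5 has {2,4,5,9}; box has {2,4,6,8} → only 1 remains.
G3 = 6: row 3 has {2,4}; col 7 has {1,2,3,4,5,8,9}; box has {4,5,7,8} → only 6 remains.
G4 = 7: row 4 has {2,4,5}; col 7 has {1,2,3,4,5,6,8,9}; box has {4,5,8,9} → only 7 remains.
E1 = 3: row 1 has {4,6,7,8}; col 5 has {1,2,4,5,9}; box has {1,2,4,6,8} → only 3 remains.
B2 = 9: row 2 has {1,3,4,5,6,7,8}; col 2 has {2,4,6,7}; box has {3,4,6,7} → only 9 remains.
H2 = 2: row 2 has {1,3,4,5,6,7,8,9}; col 8 has {4,5,6,7,8}; box has {4,5,6,7,8} → only 2 remains.
C3 = 1: row 3 has {2,4,6}; col 3 has {3,4,5,6,7,8}; box has {3,4,6,7,9} → only 1 remains.
J3 = 3: row 3 has {1,2,4,6}; col 9 has {4,5,7,8,9}; box has {2,4,5,6,7,8} → only 3 remains.
C5 = 9: row 5 has {4,5,8}; col 3 has {1,3,4,5,6,7,8}; box has {2,4,5,6,7,8} → only 9 remains.
H6 = 1: row 6 has {3,4,5,6,7,8,9}; col 8 has {2,4,5,6,7,8}; box has {4,5,7,8,9} → only 1 remains.
B1 = 5: row 1 has {3,4,6,7,8}; col 2 has {2,4,6,7,9}; box has {1,3,4,6,7,9} → only 5 remains.
C1 = 2: row 1 has {3,4,5,6,7,8}; col 3 has {1,3,4,5,6,7,8,9}; box has {1,3,4,5,6,7,9} → only 2 remains.
F1 = 9: row 1 has {2,3,4,5,6,7,8}; col 6 has {2,3,4,6}; box has {1,2,3,4,6,8} → only 9 remains.
J1 = 1: row 1 has {2,3,4,5,6,7,8,9}; col 9 has {3,4,5,7,8,9}; box has {2,3,4,5,6,7,8} → only 1 remains.
B3 = 8: row 3 has {1,2,3,4,6}; col 2 has {2,4,5,6,7,9}; box has {1,2,3,4,5,6,7,9} → only 8 remains.
D3 = 7: row 3 has {1,2,3,4,6,8}; col 4 has {3,4,5,6,8}; box has {1,2,3,4,6,8,9} → only 7 remains.
F3 = 5: row 3 has {1,2,3,4,6,7,8}; col 6 has {2,3,4,6,9}; box has {1,2,3,4,6,7,8,9} → only 5 remains.
H3 = 9: row 3 has {1,2,3,4,5,6,7,8}; col 8 has {1,2,4,5,6,7,8}; box has {1,2,3,4,5,6,7,8} → only 9 remains.
J4 = 6: row 4 has {2,4,5,7}; col 9 has {1,3,4,5,7,8,9}; box has {1,4,5,7,8,9} → only 6 remains.
H5 = 3: row 5 has {4,5,8,9}; col 8 has {1,2,4,5,6,7,8,9}; box has {1,4,5,6,7,8,9} → only 3 remains.
J5 = 2: row 5 has {3,4,5,8,9}; col 9 has {1,3,4,5,6,7,8,9}; box has {1,3,4,5,6,7,8,9} → only 2 remains.
D6 = 2: row 6 has {1,3,4,5,6,7,8,9}; col 4 has {3,4,5,6,7,8}; box has {3,4,5} → only 2 remains.
D7 = 1: row 7 has {2,3,4,5,6,9}; col 4 has {2,3,4,5,6,7,8}; box has {2,3,4,5,6,9} → only 1 remains.
D4 = 9: row 4 has {2,4,5,6,7}; col 4 has {1,2,3,4,5,6,7,8}; box has {2,3,4,5} → only 9 remains.
E4 = 8: row 4 has {2,4,5,6,7,9}; col 5 has {1,2,3,4,5,9}; box has {2,3,4,5,9} → only 8 remains.
F4 = 1: row 4 has {2,4,5,6,7,8,9}; col 6 has {2,3,4,5,6,9}; box has {2,3,4,5,8,9} → only 1 remains.
B5 = 1: row 5 has {2,3,4,5,8,9}; col 2 has {2,4,5,6,7,8,9}; box has {2,4,5,6,7,8,9} → only 1 remains.

1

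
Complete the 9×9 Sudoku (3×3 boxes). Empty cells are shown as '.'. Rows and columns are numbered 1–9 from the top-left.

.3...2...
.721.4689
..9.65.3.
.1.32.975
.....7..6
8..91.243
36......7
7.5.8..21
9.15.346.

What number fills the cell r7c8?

9

r1c9 = 4: row 1 has {2,3}; col 9 has {1,3,5,6,7,9}; box has {3,6,8,9} → only 4 remains.
r2c1 = 5: row 2 has {1,2,4,6,7,8,9}; col 1 has {3,7,8,9}; box has {2,3,7,9} → only 5 remains.
r2c5 = 3: row 2 has {1,2,4,5,6,7,8,9}; col 5 has {1,2,6,8}; box has {1,2,4,5,6} → only 3 remains.
r3c9 = 2: row 3 has {3,5,6,9}; col 9 has {1,3,4,5,6,7,9}; box has {3,4,6,8,9} → only 2 remains.
r5c8 = 1: row 5 has {6,7}; col 8 has {2,3,4,6,7,8}; box has {2,3,4,5,6,7,9} → only 1 remains.
r6c2 = 5: row 6 has {1,2,3,4,8,9}; col 2 has {1,3,6,7}; box has {1,8} → only 5 remains.
r6c6 = 6: row 6 has {1,2,3,4,5,8,9}; col 6 has {2,3,4,5,7}; box has {1,2,3,7,9} → only 6 remains.
r8c2 = 4: row 8 has {1,2,5,7,8}; col 2 has {1,3,5,6,7}; box has {1,3,5,6,7,9} → only 4 remains.
r8c4 = 6: row 8 has {1,2,4,5,7,8}; col 4 has {1,3,5,9}; box has {3,5,8} → only 6 remains.
r8c6 = 9: row 8 has {1,2,4,5,6,7,8}; col 6 has {2,3,4,5,6,7}; box has {3,5,6,8} → only 9 remains.
r8c7 = 3: row 8 has {1,2,4,5,6,7,8,9}; col 7 has {2,4,6,9}; box has {1,2,4,6,7} → only 3 remains.
r9c5 = 7: row 9 has {1,3,4,5,6,9}; col 5 has {1,2,3,6,8}; box has {3,5,6,8,9} → only 7 remains.
r9c9 = 8: row 9 has {1,3,4,5,6,7,9}; col 9 has {1,2,3,4,5,6,7,9}; box has {1,2,3,4,6,7} → only 8 remains.
r1c5 = 9: row 1 has {2,3,4}; col 5 has {1,2,3,6,7,8}; box has {1,2,3,4,5,6} → only 9 remains.
r1c8 = 5: row 1 has {2,3,4,9}; col 8 has {1,2,3,4,6,7,8}; box has {2,3,4,6,8,9} → only 5 remains.
r3c2 = 8: row 3 has {2,3,5,6,9}; col 2 has {1,3,4,5,6,7}; box has {2,3,5,7,9} → only 8 remains.
r3c4 = 7: row 3 has {2,3,5,6,8,9}; col 4 has {1,3,5,6,9}; box has {1,2,3,4,5,6,9} → only 7 remains.
r3c7 = 1: row 3 has {2,3,5,6,7,8,9}; col 7 has {2,3,4,6,9}; box has {2,3,4,5,6,8,9} → only 1 remains.
r4c6 = 8: row 4 has {1,2,3,5,7,9}; col 6 has {2,3,4,5,6,7,9}; box has {1,2,3,6,7,9} → only 8 remains.
r5c4 = 4: row 5 has {1,6,7}; col 4 has {1,3,5,6,7,9}; box has {1,2,3,6,7,8,9} → only 4 remains.
r5c5 = 5: row 5 has {1,4,6,7}; col 5 has {1,2,3,6,7,8,9}; box has {1,2,3,4,6,7,8,9} → only 5 remains.
r5c7 = 8: row 5 has {1,4,5,6,7}; col 7 has {1,2,3,4,6,9}; box has {1,2,3,4,5,6,7,9} → only 8 remains.
r6c3 = 7: row 6 has {1,2,3,4,5,6,8,9}; col 3 has {1,2,5,9}; box has {1,5,8} → only 7 remains.
r7c3 = 8: row 7 has {3,6,7}; col 3 has {1,2,5,7,9}; box has {1,3,4,5,6,7,9} → only 8 remains.
r7c4 = 2: row 7 has {3,6,7,8}; col 4 has {1,3,4,5,6,7,9}; box has {3,5,6,7,8,9} → only 2 remains.
r7c5 = 4: row 7 has {2,3,6,7,8}; col 5 has {1,2,3,5,6,7,8,9}; box has {2,3,5,6,7,8,9} → only 4 remains.
r7c6 = 1: row 7 has {2,3,4,6,7,8}; col 6 has {2,3,4,5,6,7,8,9}; box has {2,3,4,5,6,7,8,9} → only 1 remains.
r7c7 = 5: row 7 has {1,2,3,4,6,7,8}; col 7 has {1,2,3,4,6,8,9}; box has {1,2,3,4,6,7,8} → only 5 remains.
r7c8 = 9: row 7 has {1,2,3,4,5,6,7,8}; col 8 has {1,2,3,4,5,6,7,8}; box has {1,2,3,4,5,6,7,8} → only 9 remains.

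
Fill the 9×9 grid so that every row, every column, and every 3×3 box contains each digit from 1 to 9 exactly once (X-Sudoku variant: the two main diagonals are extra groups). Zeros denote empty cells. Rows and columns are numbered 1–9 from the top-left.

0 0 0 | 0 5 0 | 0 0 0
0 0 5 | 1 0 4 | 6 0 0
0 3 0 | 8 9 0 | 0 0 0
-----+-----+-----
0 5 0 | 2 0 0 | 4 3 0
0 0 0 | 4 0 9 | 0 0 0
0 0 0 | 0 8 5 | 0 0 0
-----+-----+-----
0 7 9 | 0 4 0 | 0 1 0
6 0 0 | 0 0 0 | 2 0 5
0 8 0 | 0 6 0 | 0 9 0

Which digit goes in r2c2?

r2c2 = 9: row 2 has {1,4,5,6}; col 2 has {3,5,7,8}; box has {3,5}; main diagonal has {2,5} → only 9 remains.

9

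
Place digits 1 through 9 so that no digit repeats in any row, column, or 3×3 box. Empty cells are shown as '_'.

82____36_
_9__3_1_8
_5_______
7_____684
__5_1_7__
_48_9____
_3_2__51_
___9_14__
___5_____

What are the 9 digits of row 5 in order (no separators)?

265814739

R4C2 = 1: row 4 has {4,6,7,8}; col 2 has {2,3,4,5,9}; box has {4,5,7,8} → only 1 remains.
R4C4 = 3: row 4 has {1,4,6,7,8}; col 4 has {2,5,9}; box has {1,9} → only 3 remains.
R5C2 = 6: row 5 has {1,5,7}; col 2 has {1,2,3,4,5,9}; box has {1,4,5,7,8} → only 6 remains.
R6C7 = 2: row 6 has {4,8,9}; col 7 has {1,3,4,5,6,7}; box has {4,6,7,8} → only 2 remains.
R3C7 = 9: row 3 has {5}; col 7 has {1,2,3,4,5,6,7}; box has {1,3,6,8} → only 9 remains.
R6C1 = 3: row 6 has {2,4,8,9}; col 1 has {7,8}; box has {1,4,5,6,7,8} → only 3 remains.
R6C8 = 5: row 6 has {2,3,4,8,9}; col 8 has {1,6,8}; box has {2,4,6,7,8} → only 5 remains.
R6C9 = 1: row 6 has {2,3,4,5,8,9}; col 9 has {4,8}; box has {2,4,5,6,7,8} → only 1 remains.
R9C7 = 8: row 9 has {5}; col 7 has {1,2,3,4,5,6,7,9}; box has {1,4,5} → only 8 remains.
R9C2 = 7: row 9 has {5,8}; col 2 has {1,2,3,4,5,6,9}; box has {3} → only 7 remains.
R8C2 = 8: row 8 has {1,4,9}; col 2 has {1,2,3,4,5,6,7,9}; box has {3,7} → only 8 remains.
R1C6 = 9: in row 1, 9 can only go here (every other open cell in that row sees a 9).
R2C6 = 5: in row 2, 5 can only go here (every other open cell in that row sees a 5).
R4C6 = 2: row 4 has {1,3,4,6,7,8}; col 6 has {1,5,9}; box has {1,3,9} → only 2 remains.
R4C3 = 9: row 4 has {1,2,3,4,6,7,8}; col 3 has {5,8}; box has {1,3,4,5,6,7,8} → only 9 remains.
R4C5 = 5: row 4 has {1,2,3,4,6,7,8,9}; col 5 has {1,3,9}; box has {1,2,3,9} → only 5 remains.
R5C1 = 2: row 5 has {1,5,6,7}; col 1 has {3,7,8}; box has {1,3,4,5,6,7,8,9} → only 2 remains.
R1C9 = 5: in row 1, 5 can only go here (every other open cell in that row sees a 5).
R2C8 = 2: in row 2, 2 can only go here (every other open cell in that row sees a 2).
R3C9 = 7: row 3 has {5,9}; col 9 has {1,4,5,8}; box has {1,2,3,5,6,8,9} → only 7 remains.
R3C8 = 4: row 3 has {5,7,9}; col 8 has {1,2,5,6,8}; box has {1,2,3,5,6,7,8,9} → only 4 remains.
R3C5 = 2: in row 3, 2 can only go here (every other open cell in that row sees a 2).
R3C3 = 3: in row 3, 3 can only go here (every other open cell in that row sees a 3).
R8C1 = 5: in row 8, 5 can only go here (every other open cell in that row sees a 5).
R7C5 = 8: in column 5, 8 can only go here (every other open cell in that column sees an 8).
R7C6 = 7: in row 7, 7 can only go here (every other open cell in that row sees a 7).
R6C6 = 6: row 6 has {1,2,3,4,5,8,9}; col 6 has {1,2,5,7,9}; box has {1,2,3,5,9} → only 6 remains.
R8C5 = 6: row 8 has {1,4,5,8,9}; col 5 has {1,2,3,5,8,9}; box has {1,2,5,7,8,9} → only 6 remains.
R9C5 = 4: row 9 has {5,7,8}; col 5 has {1,2,3,5,6,8,9}; box has {1,2,5,6,7,8,9} → only 4 remains.
R9C6 = 3: row 9 has {4,5,7,8}; col 6 has {1,2,5,6,7,9}; box has {1,2,4,5,6,7,8,9} → only 3 remains.
R9C8 = 9: row 9 has {3,4,5,7,8}; col 8 has {1,2,4,5,6,8}; box has {1,4,5,8} → only 9 remains.
R1C5 = 7: row 1 has {2,3,5,6,8,9}; col 5 has {1,2,3,4,5,6,8,9}; box has {2,3,5,9} → only 7 remains.
R3C6 = 8: row 3 has {2,3,4,5,7,9}; col 6 has {1,2,3,5,6,7,9}; box has {2,3,5,7,9} → only 8 remains.
R5C6 = 4: row 5 has {1,2,5,6,7}; col 6 has {1,2,3,5,6,7,8,9}; box has {1,2,3,5,6,9} → only 4 remains.
R5C8 = 3: row 5 has {1,2,4,5,6,7}; col 8 has {1,2,4,5,6,8,9}; box has {1,2,4,5,6,7,8} → only 3 remains.
R5C9 = 9: row 5 has {1,2,3,4,5,6,7}; col 9 has {1,4,5,7,8}; box has {1,2,3,4,5,6,7,8} → only 9 remains.
R6C4 = 7: row 6 has {1,2,3,4,5,6,8,9}; col 4 has {2,3,5,9}; box has {1,2,3,4,5,6,9} → only 7 remains.
R7C9 = 6: row 7 has {1,2,3,5,7,8}; col 9 has {1,4,5,7,8,9}; box has {1,4,5,8,9} → only 6 remains.
R8C3 = 2: row 8 has {1,4,5,6,8,9}; col 3 has {3,5,8,9}; box has {3,5,7,8} → only 2 remains.
R8C8 = 7: row 8 has {1,2,4,5,6,8,9}; col 8 has {1,2,3,4,5,6,8,9}; box has {1,4,5,6,8,9} → only 7 remains.
R8C9 = 3: row 8 has {1,2,4,5,6,7,8,9}; col 9 has {1,4,5,6,7,8,9}; box has {1,4,5,6,7,8,9} → only 3 remains.
R9C9 = 2: row 9 has {3,4,5,7,8,9}; col 9 has {1,3,4,5,6,7,8,9}; box has {1,3,4,5,6,7,8,9} → only 2 remains.
R5C4 = 8: row 5 has {1,2,3,4,5,6,7,9}; col 4 has {2,3,5,7,9}; box has {1,2,3,4,5,6,7,9} → only 8 remains.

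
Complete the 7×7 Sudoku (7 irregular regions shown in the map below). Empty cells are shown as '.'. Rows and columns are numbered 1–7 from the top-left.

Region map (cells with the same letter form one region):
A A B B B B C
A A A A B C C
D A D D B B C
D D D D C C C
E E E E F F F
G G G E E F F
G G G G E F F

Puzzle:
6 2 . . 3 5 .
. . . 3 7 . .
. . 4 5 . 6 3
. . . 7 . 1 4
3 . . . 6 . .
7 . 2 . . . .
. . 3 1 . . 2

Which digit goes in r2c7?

r1c3 = 1 (sole candidate).
r1c4 = 4 (sole candidate).
r1c7 = 7 (sole candidate).
r2c3 = 5 (sole candidate).
r2c6 = 2 (sole candidate).
r2c7 = 6: row 2 has {2,3,5,7}; col 7 has {2,3,4,7}; region has {1,2,3,4,7} → only 6 remains.

6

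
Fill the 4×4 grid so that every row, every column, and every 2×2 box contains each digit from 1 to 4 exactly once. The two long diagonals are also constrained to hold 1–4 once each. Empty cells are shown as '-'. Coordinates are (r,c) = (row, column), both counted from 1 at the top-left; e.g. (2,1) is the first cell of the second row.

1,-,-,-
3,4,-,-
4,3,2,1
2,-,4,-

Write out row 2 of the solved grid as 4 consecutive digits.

(1,2) = 2: row 1 has {1}; col 2 has {3,4}; box has {1,3,4} → only 2 remains.
(1,3) = 3: row 1 has {1,2}; col 3 has {2,4}; box has {} → only 3 remains.
(1,4) = 4: row 1 has {1,2,3}; col 4 has {1}; box has {3}; anti-diagonal has {2,3} → only 4 remains.
(2,3) = 1: row 2 has {3,4}; col 3 has {2,3,4}; box has {3,4}; anti-diagonal has {2,3,4} → only 1 remains.
(2,4) = 2: row 2 has {1,3,4}; col 4 has {1,4}; box has {1,3,4} → only 2 remains.

3412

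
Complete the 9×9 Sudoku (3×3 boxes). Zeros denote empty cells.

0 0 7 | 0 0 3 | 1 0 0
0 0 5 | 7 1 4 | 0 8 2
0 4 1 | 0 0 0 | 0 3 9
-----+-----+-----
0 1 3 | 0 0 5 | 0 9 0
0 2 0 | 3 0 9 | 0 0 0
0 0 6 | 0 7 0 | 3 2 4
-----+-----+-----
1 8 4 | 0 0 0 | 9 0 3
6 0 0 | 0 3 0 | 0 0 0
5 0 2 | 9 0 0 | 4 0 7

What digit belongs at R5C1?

R2C7 = 6 (sole candidate).
R5C3 = 8 (sole candidate).
R6C1 = 9 (sole candidate).
R6C2 = 5 (sole candidate).
R8C3 = 9 (sole candidate).
R9C2 = 3 (sole candidate).
R1C9 = 5 (sole candidate).
R2C1 = 3 (sole candidate).
R2C2 = 9 (sole candidate).
R3C7 = 7 (sole candidate).
R4C7 = 8 (sole candidate).
R4C9 = 6 (sole candidate).
R5C7 = 5 (sole candidate).
R5C9 = 1 (sole candidate).
R8C2 = 7 (sole candidate).
R8C7 = 2 (sole candidate).
R8C9 = 8 (sole candidate).
R1C2 = 6 (sole candidate).
R1C8 = 4 (sole candidate).
R5C8 = 7 (sole candidate).
R8C6 = 1 (sole candidate).
R8C8 = 5 (sole candidate).
R5C1 = 4: row 5 has {1,2,3,5,7,8,9}; col 1 has {1,3,5,6,9}; box has {1,2,3,5,6,8,9} → only 4 remains.

4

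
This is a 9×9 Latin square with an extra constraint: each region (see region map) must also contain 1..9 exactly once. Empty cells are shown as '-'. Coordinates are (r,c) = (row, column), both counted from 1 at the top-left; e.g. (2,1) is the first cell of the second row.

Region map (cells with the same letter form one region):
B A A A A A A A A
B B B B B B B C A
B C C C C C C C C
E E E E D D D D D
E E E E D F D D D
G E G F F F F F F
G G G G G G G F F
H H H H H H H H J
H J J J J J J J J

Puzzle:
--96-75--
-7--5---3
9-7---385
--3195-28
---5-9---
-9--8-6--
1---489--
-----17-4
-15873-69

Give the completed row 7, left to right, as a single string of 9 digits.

(4,7) = 4: row 4 has {1,2,3,5,8,9}; col 7 has {3,5,6,7,9}; region has {2,5,8,9} → only 4 remains.
(5,7) = 1: row 5 has {5,9}; col 7 has {3,4,5,6,7,9}; region has {2,4,5,8,9} → only 1 remains.
(6,3) = 2: row 6 has {6,8,9}; col 3 has {3,5,7,9}; region has {1,4,8,9} → only 2 remains.
(6,6) = 4: row 6 has {2,6,8,9}; col 6 has {1,3,5,7,8,9}; region has {6,8,9} → only 4 remains.
(7,3) = 6: row 7 has {1,4,8,9}; col 3 has {2,3,5,7,9}; region has {1,2,4,8,9} → only 6 remains.
(8,3) = 8: row 8 has {1,4,7}; col 3 has {2,3,5,6,7,9}; region has {1,7} → only 8 remains.
(9,7) = 2: row 9 has {1,3,5,6,7,8,9}; col 7 has {1,3,4,5,6,7,9}; region has {1,3,4,5,6,7,8,9} → only 2 remains.
(2,7) = 8: row 2 has {3,5,7}; col 7 has {1,2,3,4,5,6,7,9}; region has {5,7,9} → only 8 remains.
(4,2) = 6: row 4 has {1,2,3,4,5,8,9}; col 2 has {1,7,9}; region has {1,3,5,9} → only 6 remains.
(5,3) = 4: row 5 has {1,5,9}; col 3 has {2,3,5,6,7,8,9}; region has {1,3,5,6,9} → only 4 remains.
(9,1) = 4: row 9 has {1,2,3,5,6,7,8,9}; col 1 has {1,9}; region has {1,7,8} → only 4 remains.
(2,3) = 1: row 2 has {3,5,7,8}; col 3 has {2,3,4,5,6,7,8,9}; region has {5,7,8,9} → only 1 remains.
(4,1) = 7: row 4 has {1,2,3,4,5,6,8,9}; col 1 has {1,4,9}; region has {1,3,4,5,6,9} → only 7 remains.
(1,1) = 3: in row 1, 3 can only go here (every other open cell in that row sees a 3).
(1,2) = 8: in row 1, 8 can only go here (every other open cell in that row sees an 8).
(5,2) = 2: row 5 has {1,4,5,9}; col 2 has {1,6,7,8,9}; region has {1,3,4,5,6,7,9} → only 2 remains.
(6,1) = 5: row 6 has {2,4,6,8,9}; col 1 has {1,3,4,7,9}; region has {1,2,4,6,8,9} → only 5 remains.
(7,2) = 3: row 7 has {1,4,6,8,9}; col 2 has {1,2,6,7,8,9}; region has {1,2,4,5,6,8,9} → only 3 remains.
(7,4) = 7: row 7 has {1,3,4,6,8,9}; col 4 has {1,5,6,8}; region has {1,2,3,4,5,6,8,9} → only 7 remains.
(7,8) = 5: row 7 has {1,3,4,6,7,8,9}; col 8 has {2,6,8}; region has {4,6,8,9} → only 5 remains.
(7,9) = 2: row 7 has {1,3,4,5,6,7,8,9}; col 9 has {3,4,5,8,9}; region has {4,5,6,8,9} → only 2 remains.

136748952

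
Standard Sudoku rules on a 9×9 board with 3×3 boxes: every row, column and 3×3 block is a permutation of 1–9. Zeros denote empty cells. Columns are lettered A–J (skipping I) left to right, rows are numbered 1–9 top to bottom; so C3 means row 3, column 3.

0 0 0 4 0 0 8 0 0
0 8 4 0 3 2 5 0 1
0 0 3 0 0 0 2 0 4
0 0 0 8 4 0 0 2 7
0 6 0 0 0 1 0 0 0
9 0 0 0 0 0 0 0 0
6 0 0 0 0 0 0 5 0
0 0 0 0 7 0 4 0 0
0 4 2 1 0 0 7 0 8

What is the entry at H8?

A2 = 7: row 2 has {1,2,3,4,5,8}; col 1 has {6,9}; box has {3,4,8} → only 7 remains.
H6 = 4: in row 6, 4 can only go here (every other open cell in that row sees a 4).
A5 = 4: in row 5, 4 can only go here (every other open cell in that row sees a 4).
C6 = 8: in row 6, 8 can only go here (every other open cell in that row sees an 8).
H5 = 8: in row 5, 8 can only go here (every other open cell in that row sees an 8).
F7 = 4: in row 7, 4 can only go here (every other open cell in that row sees a 4).
E7 = 8: in row 7, 8 can only go here (every other open cell in that row sees an 8).
F3 = 8: in row 3, 8 can only go here (every other open cell in that row sees an 8).
A8 = 8: in row 8, 8 can only go here (every other open cell in that row sees an 8).
A1 = 2: in column 1, 2 can only go here (every other open cell in that column sees a 2).
B6 = 2: in column 2, 2 can only go here (every other open cell in that column sees a 2).
G6 = 1: in row 6, 1 can only go here (every other open cell in that row sees a 1).
B7 = 7: in column 2, 7 can only go here (every other open cell in that column sees a 7).
C7 = 1: in row 7, 1 can only go here (every other open cell in that row sees a 1).
C4 = 5: row 4 has {2,4,7,8}; col 3 has {1,2,3,4,8}; box has {2,4,6,8,9} → only 5 remains.
C5 = 7: row 5 has {1,4,6,8}; col 3 has {1,2,3,4,5,8}; box has {2,4,5,6,8,9} → only 7 remains.
C8 = 9: row 8 has {4,7,8}; col 3 has {1,2,3,4,5,7,8}; box has {1,2,4,6,7,8} → only 9 remains.
C1 = 6: row 1 has {2,4,8}; col 3 has {1,2,3,4,5,7,8,9}; box has {2,3,4,7,8} → only 6 remains.
H8 = 1: in row 8, 1 can only go here (every other open cell in that row sees a 1).

1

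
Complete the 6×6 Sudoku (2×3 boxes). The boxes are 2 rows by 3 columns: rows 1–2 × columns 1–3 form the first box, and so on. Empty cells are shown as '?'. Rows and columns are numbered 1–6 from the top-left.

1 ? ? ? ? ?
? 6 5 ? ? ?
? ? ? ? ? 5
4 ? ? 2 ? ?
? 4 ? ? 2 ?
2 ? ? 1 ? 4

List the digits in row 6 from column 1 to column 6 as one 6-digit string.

r2c1 = 3: row 2 has {5,6}; col 1 has {1,2,4}; box has {1,5,6} → only 3 remains.
r2c4 = 4: row 2 has {3,5,6}; col 4 has {1,2}; box has {} → only 4 remains.
r2c5 = 1: row 2 has {3,4,5,6}; col 5 has {2}; box has {4} → only 1 remains.
r2c6 = 2: row 2 has {1,3,4,5,6}; col 6 has {4,5}; box has {1,4} → only 2 remains.
r3c1 = 6: row 3 has {5}; col 1 has {1,2,3,4}; box has {4} → only 6 remains.
r3c4 = 3: row 3 has {5,6}; col 4 has {1,2,4}; box has {2,5} → only 3 remains.
r3c5 = 4: row 3 has {3,5,6}; col 5 has {1,2}; box has {2,3,5} → only 4 remains.
r4c5 = 6: row 4 has {2,4}; col 5 has {1,2,4}; box has {2,3,4,5} → only 6 remains.
r4c6 = 1: row 4 has {2,4,6}; col 6 has {2,4,5}; box has {2,3,4,5,6} → only 1 remains.
r5c1 = 5: row 5 has {2,4}; col 1 has {1,2,3,4,6}; box has {2,4} → only 5 remains.
r5c4 = 6: row 5 has {2,4,5}; col 4 has {1,2,3,4}; box has {1,2,4} → only 6 remains.
r5c6 = 3: row 5 has {2,4,5,6}; col 6 has {1,2,4,5}; box has {1,2,4,6} → only 3 remains.
r6c2 = 3: row 6 has {1,2,4}; col 2 has {4,6}; box has {2,4,5} → only 3 remains.
r6c3 = 6: row 6 has {1,2,3,4}; col 3 has {5}; box has {2,3,4,5} → only 6 remains.
r6c5 = 5: row 6 has {1,2,3,4,6}; col 5 has {1,2,4,6}; box has {1,2,3,4,6} → only 5 remains.

236154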